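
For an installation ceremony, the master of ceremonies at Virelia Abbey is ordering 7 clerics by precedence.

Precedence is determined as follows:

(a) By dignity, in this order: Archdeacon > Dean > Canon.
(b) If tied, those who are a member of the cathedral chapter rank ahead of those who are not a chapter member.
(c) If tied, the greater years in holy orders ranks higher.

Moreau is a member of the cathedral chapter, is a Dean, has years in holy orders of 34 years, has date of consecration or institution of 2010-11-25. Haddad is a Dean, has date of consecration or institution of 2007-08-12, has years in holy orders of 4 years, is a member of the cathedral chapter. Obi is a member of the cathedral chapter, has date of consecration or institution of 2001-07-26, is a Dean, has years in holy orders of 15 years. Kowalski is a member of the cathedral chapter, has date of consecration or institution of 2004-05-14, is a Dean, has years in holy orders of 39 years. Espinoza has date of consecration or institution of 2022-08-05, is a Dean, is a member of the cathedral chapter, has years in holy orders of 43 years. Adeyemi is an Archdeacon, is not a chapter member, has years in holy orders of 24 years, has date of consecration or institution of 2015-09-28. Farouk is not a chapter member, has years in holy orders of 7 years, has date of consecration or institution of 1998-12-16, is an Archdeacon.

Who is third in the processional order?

By dignity: Adeyemi and Farouk (Archdeacon); then Espinoza, Kowalski, Moreau, Obi and Haddad (Dean).
Adeyemi and Farouk are each not a chapter member, so the next rule applies.
Among Adeyemi and Farouk, by years in holy orders (higher first): Adeyemi (24 years) before Farouk (7 years).
Espinoza, Kowalski, Moreau, Obi and Haddad are each a member of the cathedral chapter, so the next rule applies.
Among Espinoza, Kowalski, Moreau, Obi and Haddad, by years in holy orders (higher first): Espinoza (43 years) before Kowalski (39 years) before Moreau (34 years) before Obi (15 years) before Haddad (4 years).
Order: Adeyemi, Farouk, Espinoza, Kowalski, Moreau, Obi, Haddad.

Espinoza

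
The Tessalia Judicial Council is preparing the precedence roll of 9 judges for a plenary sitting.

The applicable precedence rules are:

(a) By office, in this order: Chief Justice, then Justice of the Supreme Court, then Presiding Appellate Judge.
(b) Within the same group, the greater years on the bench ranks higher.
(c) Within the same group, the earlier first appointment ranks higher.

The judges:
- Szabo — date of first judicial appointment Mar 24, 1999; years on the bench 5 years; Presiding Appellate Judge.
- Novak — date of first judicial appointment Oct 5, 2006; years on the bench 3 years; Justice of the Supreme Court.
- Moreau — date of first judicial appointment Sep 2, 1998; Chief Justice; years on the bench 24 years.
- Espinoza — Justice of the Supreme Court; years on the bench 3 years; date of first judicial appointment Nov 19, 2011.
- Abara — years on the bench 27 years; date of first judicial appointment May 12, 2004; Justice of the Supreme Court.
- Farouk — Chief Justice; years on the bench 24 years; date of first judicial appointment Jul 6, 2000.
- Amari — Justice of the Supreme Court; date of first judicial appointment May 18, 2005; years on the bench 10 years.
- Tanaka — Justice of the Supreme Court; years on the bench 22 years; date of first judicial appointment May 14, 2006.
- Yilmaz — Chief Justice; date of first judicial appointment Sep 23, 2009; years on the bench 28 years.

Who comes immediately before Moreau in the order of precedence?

Yilmaz

By office: Yilmaz, Moreau and Farouk (Chief Justice); then Abara, Tanaka, Amari, Novak and Espinoza (Justice of the Supreme Court); then Szabo (Presiding Appellate Judge).
Among Yilmaz, Moreau and Farouk, by years on the bench (higher first): Yilmaz (28 years) before Moreau and Farouk (24 years).
Among Moreau and Farouk, by date of first judicial appointment (earlier first): Moreau (Sep 2, 1998) before Farouk (Jul 6, 2000).
Among Abara, Tanaka, Amari, Novak and Espinoza, by years on the bench (higher first): Abara (27 years) before Tanaka (22 years) before Amari (10 years) before Novak and Espinoza (3 years).
Among Novak and Espinoza, by date of first judicial appointment (earlier first): Novak (Oct 5, 2006) before Espinoza (Nov 19, 2011).
Order: Yilmaz, Moreau, Farouk, Abara, Tanaka, Amari, Novak, Espinoza, Szabo.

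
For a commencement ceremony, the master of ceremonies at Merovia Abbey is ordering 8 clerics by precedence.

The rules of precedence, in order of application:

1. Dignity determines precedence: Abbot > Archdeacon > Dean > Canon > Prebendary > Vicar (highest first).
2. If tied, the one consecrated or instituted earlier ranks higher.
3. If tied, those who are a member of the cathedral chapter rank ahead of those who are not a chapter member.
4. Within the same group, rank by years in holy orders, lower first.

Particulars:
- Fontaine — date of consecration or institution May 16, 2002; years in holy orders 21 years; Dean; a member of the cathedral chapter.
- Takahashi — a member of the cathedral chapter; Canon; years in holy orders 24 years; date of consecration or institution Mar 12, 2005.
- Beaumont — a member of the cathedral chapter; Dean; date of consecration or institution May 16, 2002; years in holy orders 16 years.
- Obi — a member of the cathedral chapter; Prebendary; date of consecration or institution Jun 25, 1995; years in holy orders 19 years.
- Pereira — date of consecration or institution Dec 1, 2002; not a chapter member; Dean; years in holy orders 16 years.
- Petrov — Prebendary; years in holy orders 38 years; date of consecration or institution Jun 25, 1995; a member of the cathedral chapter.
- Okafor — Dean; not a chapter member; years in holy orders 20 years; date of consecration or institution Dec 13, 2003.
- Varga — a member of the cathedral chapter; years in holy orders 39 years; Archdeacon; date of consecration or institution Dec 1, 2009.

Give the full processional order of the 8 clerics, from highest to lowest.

By dignity: Varga (Archdeacon); then Beaumont, Fontaine, Pereira and Okafor (Dean); then Takahashi (Canon); then Obi and Petrov (Prebendary).
Among Beaumont, Fontaine, Pereira and Okafor, by date of consecration or institution (earlier first): Beaumont and Fontaine (May 16, 2002) before Pereira (Dec 1, 2002) before Okafor (Dec 13, 2003).
Beaumont and Fontaine are each a member of the cathedral chapter, so the next rule applies.
Among Beaumont and Fontaine, by years in holy orders (lower first): Beaumont (16 years) before Fontaine (21 years).
Obi and Petrov both have date of consecration or institution Jun 25, 1995, so the next rule applies.
Obi and Petrov are each a member of the cathedral chapter, so the next rule applies.
Among Obi and Petrov, by years in holy orders (lower first): Obi (19 years) before Petrov (38 years).
Full order: Varga, Beaumont, Fontaine, Pereira, Okafor, Takahashi, Obi, Petrov.

Varga, Beaumont, Fontaine, Pereira, Okafor, Takahashi, Obi, Petrov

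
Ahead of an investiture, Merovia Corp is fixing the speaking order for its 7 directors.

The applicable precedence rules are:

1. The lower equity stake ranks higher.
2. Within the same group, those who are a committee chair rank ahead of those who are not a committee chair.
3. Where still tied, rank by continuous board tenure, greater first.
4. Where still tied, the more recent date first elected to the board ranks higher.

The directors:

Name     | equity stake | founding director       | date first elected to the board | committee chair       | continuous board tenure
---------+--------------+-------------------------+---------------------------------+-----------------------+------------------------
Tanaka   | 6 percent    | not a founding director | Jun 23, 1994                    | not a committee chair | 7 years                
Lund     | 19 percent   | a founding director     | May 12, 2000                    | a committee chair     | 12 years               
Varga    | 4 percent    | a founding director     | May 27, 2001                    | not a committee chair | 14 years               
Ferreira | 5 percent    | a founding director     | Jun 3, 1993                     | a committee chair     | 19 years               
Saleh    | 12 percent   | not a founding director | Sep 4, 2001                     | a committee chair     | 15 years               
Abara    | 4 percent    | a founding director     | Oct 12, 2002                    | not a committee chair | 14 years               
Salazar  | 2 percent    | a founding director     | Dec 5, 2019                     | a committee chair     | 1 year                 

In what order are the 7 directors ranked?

Salazar, Abara, Varga, Ferreira, Tanaka, Saleh, Lund

By equity stake (lower first): Salazar (2 percent); then Abara and Varga (both 4 percent); then Ferreira (5 percent); then Tanaka (6 percent); then Saleh (12 percent); then Lund (19 percent).
Abara and Varga are each not a committee chair, so the next rule applies.
Abara and Varga both have continuous board tenure 14 years, so the next rule applies.
Among Abara and Varga, by date first elected to the board (later first): Abara (Oct 12, 2002) before Varga (May 27, 2001).
Full order: Salazar, Abara, Varga, Ferreira, Tanaka, Saleh, Lund.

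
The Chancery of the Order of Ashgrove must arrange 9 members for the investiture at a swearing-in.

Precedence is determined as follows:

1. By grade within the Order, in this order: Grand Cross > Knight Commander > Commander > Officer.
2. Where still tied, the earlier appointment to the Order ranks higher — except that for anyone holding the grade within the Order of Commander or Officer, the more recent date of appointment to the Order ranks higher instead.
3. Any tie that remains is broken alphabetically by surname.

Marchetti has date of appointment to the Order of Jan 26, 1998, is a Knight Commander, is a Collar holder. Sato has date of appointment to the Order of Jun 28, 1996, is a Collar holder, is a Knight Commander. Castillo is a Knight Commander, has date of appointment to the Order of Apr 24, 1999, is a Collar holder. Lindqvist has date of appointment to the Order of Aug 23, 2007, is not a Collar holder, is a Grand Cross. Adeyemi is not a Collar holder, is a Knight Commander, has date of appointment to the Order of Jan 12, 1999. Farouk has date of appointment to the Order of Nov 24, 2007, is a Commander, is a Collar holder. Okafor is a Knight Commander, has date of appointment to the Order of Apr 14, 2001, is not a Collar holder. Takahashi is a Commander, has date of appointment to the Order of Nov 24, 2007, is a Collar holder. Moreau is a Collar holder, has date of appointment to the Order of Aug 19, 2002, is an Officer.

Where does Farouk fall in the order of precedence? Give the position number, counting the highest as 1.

7

By grade within the Order: Lindqvist (Grand Cross); then Sato, Marchetti, Adeyemi, Castillo and Okafor (Knight Commander); then Farouk and Takahashi (Commander); then Moreau (Officer).
Among Sato, Marchetti, Adeyemi, Castillo and Okafor, by date of appointment to the Order (earlier first): Sato (Jun 28, 1996) before Marchetti (Jan 26, 1998) before Adeyemi (Jan 12, 1999) before Castillo (Apr 24, 1999) before Okafor (Apr 14, 2001).
Farouk and Takahashi both have date of appointment to the Order Nov 24, 2007, so the next rule applies.
Among Farouk and Takahashi, alphabetically by surname: Farouk before Takahashi.
Order: Lindqvist, Sato, Marchetti, Adeyemi, Castillo, Okafor, Farouk, Takahashi, Moreau. So position 7.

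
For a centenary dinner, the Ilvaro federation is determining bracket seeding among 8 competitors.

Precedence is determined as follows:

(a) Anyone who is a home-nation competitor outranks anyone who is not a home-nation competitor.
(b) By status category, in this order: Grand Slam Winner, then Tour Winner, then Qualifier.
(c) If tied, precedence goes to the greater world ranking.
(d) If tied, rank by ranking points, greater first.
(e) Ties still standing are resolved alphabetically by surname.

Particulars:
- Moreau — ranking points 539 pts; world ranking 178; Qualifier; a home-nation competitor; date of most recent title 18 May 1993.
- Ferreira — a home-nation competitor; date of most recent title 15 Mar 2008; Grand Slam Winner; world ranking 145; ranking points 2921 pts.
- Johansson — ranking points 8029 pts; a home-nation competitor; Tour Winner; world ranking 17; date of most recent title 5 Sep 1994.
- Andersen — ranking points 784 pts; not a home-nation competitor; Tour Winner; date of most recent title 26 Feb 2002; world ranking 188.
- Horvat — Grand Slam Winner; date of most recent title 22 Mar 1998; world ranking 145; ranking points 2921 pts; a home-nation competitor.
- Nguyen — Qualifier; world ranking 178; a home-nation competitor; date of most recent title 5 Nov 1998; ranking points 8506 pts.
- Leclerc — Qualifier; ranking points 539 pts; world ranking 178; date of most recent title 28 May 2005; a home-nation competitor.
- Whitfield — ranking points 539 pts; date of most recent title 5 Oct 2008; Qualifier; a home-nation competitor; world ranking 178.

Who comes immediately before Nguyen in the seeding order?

By the first rule: Ferreira, Horvat, Johansson, Nguyen, Leclerc, Moreau and Whitfield (each a home-nation competitor); then Andersen (not a home-nation competitor).
Among Ferreira, Horvat, Johansson, Nguyen, Leclerc, Moreau and Whitfield, by status category: Ferreira and Horvat (Grand Slam Winner) before Johansson (Tour Winner) before Nguyen, Leclerc, Moreau and Whitfield (Qualifier).
Ferreira and Horvat both have world ranking 145, so the next rule applies.
Ferreira and Horvat both have ranking points 2921 pts, so the next rule applies.
Among Ferreira and Horvat, alphabetically by surname: Ferreira before Horvat.
Nguyen, Leclerc, Moreau and Whitfield all have world ranking 178, so the next rule applies.
Among Nguyen, Leclerc, Moreau and Whitfield, by ranking points (higher first): Nguyen (8506 pts) before Leclerc, Moreau and Whitfield (539 pts).
Among Leclerc, Moreau and Whitfield, alphabetically by surname: Leclerc before Moreau before Whitfield.
Order: Ferreira, Horvat, Johansson, Nguyen, Leclerc, Moreau, Whitfield, Andersen.

Johansson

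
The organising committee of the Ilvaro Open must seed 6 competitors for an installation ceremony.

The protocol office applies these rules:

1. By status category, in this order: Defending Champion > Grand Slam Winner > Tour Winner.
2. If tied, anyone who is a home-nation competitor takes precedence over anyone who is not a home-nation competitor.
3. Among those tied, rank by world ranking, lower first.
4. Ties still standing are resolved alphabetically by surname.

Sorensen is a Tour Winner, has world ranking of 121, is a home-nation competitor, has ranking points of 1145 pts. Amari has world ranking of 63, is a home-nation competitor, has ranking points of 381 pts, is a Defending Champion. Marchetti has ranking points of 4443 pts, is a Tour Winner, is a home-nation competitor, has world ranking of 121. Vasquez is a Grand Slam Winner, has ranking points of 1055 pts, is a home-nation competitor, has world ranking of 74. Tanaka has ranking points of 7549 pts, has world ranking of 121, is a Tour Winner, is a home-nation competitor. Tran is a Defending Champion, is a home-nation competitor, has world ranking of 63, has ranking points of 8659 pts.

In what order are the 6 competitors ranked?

By status category: Amari and Tran (Defending Champion); then Vasquez (Grand Slam Winner); then Marchetti, Sorensen and Tanaka (Tour Winner).
Amari and Tran are each a home-nation competitor, so the next rule applies.
Amari and Tran both have world ranking 63, so the next rule applies.
Among Amari and Tran, alphabetically by surname: Amari before Tran.
Marchetti, Sorensen and Tanaka are each a home-nation competitor, so the next rule applies.
Marchetti, Sorensen and Tanaka all have world ranking 121, so the next rule applies.
Among Marchetti, Sorensen and Tanaka, alphabetically by surname: Marchetti before Sorensen before Tanaka.
Full order: Amari, Tran, Vasquez, Marchetti, Sorensen, Tanaka.

Amari, Tran, Vasquez, Marchetti, Sorensen, Tanaka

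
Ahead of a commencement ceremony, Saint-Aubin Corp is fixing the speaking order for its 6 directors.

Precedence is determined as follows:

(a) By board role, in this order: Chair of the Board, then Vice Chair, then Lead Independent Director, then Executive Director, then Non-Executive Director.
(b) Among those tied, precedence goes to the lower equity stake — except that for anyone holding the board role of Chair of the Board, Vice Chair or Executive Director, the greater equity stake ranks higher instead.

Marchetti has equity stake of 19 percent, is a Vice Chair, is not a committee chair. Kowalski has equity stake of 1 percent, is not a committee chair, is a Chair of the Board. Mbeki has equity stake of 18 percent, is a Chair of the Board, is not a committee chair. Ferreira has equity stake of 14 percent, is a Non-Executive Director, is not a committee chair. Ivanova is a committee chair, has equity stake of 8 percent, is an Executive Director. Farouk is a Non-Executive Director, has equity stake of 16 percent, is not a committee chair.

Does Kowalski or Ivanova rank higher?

Kowalski

By board role: Mbeki and Kowalski (Chair of the Board); then Marchetti (Vice Chair); then Ivanova (Executive Director); then Ferreira and Farouk (Non-Executive Director).
Among Mbeki and Kowalski, by equity stake (higher first) (reversed rule for this group): Mbeki (18 percent) before Kowalski (1 percent).
Among Ferreira and Farouk, by equity stake (lower first): Ferreira (14 percent) before Farouk (16 percent).
So Kowalski takes precedence.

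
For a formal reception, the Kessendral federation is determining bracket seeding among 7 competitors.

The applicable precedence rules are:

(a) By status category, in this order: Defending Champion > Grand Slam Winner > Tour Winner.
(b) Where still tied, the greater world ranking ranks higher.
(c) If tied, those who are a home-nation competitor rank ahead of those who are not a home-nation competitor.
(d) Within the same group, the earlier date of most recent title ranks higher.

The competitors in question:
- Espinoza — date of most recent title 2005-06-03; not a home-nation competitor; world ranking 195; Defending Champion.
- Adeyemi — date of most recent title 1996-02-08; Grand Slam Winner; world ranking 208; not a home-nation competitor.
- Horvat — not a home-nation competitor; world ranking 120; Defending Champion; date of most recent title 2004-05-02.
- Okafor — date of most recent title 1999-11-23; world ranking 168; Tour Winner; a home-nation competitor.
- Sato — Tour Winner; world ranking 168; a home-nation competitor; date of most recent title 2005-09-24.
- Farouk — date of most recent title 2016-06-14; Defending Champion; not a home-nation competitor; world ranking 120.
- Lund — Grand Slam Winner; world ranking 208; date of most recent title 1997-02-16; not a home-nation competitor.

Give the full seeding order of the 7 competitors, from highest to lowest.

Espinoza, Horvat, Farouk, Adeyemi, Lund, Okafor, Sato

By status category: Espinoza, Horvat and Farouk (Defending Champion); then Adeyemi and Lund (Grand Slam Winner); then Okafor and Sato (Tour Winner).
Among Espinoza, Horvat and Farouk, by world ranking (higher first): Espinoza (195) before Horvat and Farouk (120).
Horvat and Farouk are each not a home-nation competitor, so the next rule applies.
Among Horvat and Farouk, by date of most recent title (earlier first): Horvat (2004-05-02) before Farouk (2016-06-14).
Adeyemi and Lund both have world ranking 208, so the next rule applies.
Adeyemi and Lund are each not a home-nation competitor, so the next rule applies.
Among Adeyemi and Lund, by date of most recent title (earlier first): Adeyemi (1996-02-08) before Lund (1997-02-16).
Okafor and Sato both have world ranking 168, so the next rule applies.
Okafor and Sato are each a home-nation competitor, so the next rule applies.
Among Okafor and Sato, by date of most recent title (earlier first): Okafor (1999-11-23) before Sato (2005-09-24).
Full order: Espinoza, Horvat, Farouk, Adeyemi, Lund, Okafor, Sato.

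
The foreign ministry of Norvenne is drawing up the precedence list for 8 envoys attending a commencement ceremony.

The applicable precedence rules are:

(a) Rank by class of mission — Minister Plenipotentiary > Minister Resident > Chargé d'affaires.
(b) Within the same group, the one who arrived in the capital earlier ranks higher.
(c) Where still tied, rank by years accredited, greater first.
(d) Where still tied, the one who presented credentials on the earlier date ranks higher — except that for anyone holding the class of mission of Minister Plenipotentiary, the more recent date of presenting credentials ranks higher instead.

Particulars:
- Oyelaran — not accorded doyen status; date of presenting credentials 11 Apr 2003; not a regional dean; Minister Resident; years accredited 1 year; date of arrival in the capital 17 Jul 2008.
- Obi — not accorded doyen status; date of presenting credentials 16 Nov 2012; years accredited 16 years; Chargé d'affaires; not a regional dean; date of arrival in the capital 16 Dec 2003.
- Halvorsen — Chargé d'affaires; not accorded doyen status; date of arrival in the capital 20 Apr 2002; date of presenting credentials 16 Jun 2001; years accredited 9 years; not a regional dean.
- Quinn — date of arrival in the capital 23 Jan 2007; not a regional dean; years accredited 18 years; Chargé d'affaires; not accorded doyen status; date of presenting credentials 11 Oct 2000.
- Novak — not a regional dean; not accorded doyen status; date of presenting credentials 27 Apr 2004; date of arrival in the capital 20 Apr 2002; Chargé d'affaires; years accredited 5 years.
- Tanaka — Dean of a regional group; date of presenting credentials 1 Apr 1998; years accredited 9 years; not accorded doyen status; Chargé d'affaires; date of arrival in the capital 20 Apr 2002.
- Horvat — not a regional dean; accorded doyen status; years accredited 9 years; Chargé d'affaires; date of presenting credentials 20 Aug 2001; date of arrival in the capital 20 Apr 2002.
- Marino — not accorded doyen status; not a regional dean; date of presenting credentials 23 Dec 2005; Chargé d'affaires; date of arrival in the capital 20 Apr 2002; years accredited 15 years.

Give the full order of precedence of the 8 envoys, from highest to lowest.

By class of mission: Oyelaran (Minister Resident); then Marino, Tanaka, Halvorsen, Horvat, Novak, Obi and Quinn (Chargé d'affaires).
Among Marino, Tanaka, Halvorsen, Horvat, Novak, Obi and Quinn, by date of arrival in the capital (earlier first): Marino, Tanaka, Halvorsen, Horvat and Novak (20 Apr 2002) before Obi (16 Dec 2003) before Quinn (23 Jan 2007).
Among Marino, Tanaka, Halvorsen, Horvat and Novak, by years accredited (higher first): Marino (15 years) before Tanaka, Halvorsen and Horvat (9 years) before Novak (5 years).
Among Tanaka, Halvorsen and Horvat, by date of presenting credentials (earlier first): Tanaka (1 Apr 1998) before Halvorsen (16 Jun 2001) before Horvat (20 Aug 2001).
Full order: Oyelaran, Marino, Tanaka, Halvorsen, Horvat, Novak, Obi, Quinn.

Oyelaran, Marino, Tanaka, Halvorsen, Horvat, Novak, Obi, Quinn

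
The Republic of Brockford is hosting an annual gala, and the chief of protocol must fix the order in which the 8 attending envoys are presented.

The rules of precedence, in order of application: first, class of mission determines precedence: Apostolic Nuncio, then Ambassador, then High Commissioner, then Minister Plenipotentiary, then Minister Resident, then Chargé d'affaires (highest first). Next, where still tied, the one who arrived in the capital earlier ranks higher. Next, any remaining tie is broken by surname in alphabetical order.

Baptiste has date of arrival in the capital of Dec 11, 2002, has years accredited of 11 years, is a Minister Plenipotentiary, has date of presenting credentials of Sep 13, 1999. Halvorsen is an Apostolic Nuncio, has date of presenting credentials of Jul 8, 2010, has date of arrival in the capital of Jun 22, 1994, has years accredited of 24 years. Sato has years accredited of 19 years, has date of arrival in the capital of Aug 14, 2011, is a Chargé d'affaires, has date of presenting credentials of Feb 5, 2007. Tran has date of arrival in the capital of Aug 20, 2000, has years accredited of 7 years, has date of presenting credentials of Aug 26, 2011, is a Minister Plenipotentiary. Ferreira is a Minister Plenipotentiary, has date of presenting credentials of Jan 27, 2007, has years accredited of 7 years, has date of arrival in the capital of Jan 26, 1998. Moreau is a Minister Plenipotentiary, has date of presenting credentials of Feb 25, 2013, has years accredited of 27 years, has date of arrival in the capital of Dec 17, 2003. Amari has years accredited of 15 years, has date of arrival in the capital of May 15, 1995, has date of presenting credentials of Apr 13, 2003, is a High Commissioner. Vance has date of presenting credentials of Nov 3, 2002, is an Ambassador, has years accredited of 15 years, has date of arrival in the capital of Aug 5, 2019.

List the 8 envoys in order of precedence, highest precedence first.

Halvorsen, Vance, Amari, Ferreira, Tran, Baptiste, Moreau, Sato

By class of mission: Halvorsen (Apostolic Nuncio); then Vance (Ambassador); then Amari (High Commissioner); then Ferreira, Tran, Baptiste and Moreau (Minister Plenipotentiary); then Sato (Chargé d'affaires).
Among Ferreira, Tran, Baptiste and Moreau, by date of arrival in the capital (earlier first): Ferreira (Jan 26, 1998) before Tran (Aug 20, 2000) before Baptiste (Dec 11, 2002) before Moreau (Dec 17, 2003).
Full order: Halvorsen, Vance, Amari, Ferreira, Tran, Baptiste, Moreau, Sato.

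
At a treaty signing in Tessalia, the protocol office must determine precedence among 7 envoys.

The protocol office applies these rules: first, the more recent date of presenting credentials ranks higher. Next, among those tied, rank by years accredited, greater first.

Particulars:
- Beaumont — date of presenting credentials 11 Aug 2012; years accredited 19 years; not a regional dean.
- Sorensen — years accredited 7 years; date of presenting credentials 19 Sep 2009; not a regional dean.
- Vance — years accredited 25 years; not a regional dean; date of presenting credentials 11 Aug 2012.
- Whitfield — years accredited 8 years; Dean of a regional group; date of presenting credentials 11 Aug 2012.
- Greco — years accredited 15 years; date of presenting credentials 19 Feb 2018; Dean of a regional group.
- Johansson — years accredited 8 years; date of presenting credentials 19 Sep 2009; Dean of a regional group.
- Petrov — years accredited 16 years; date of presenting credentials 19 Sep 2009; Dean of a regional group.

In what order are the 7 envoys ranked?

By date of presenting credentials (later first): Greco (19 Feb 2018); then Vance, Beaumont and Whitfield (each 11 Aug 2012); then Petrov, Johansson and Sorensen (each 19 Sep 2009).
Among Vance, Beaumont and Whitfield, by years accredited (higher first): Vance (25 years) before Beaumont (19 years) before Whitfield (8 years).
Among Petrov, Johansson and Sorensen, by years accredited (higher first): Petrov (16 years) before Johansson (8 years) before Sorensen (7 years).
Full order: Greco, Vance, Beaumont, Whitfield, Petrov, Johansson, Sorensen.

Greco, Vance, Beaumont, Whitfield, Petrov, Johansson, Sorensen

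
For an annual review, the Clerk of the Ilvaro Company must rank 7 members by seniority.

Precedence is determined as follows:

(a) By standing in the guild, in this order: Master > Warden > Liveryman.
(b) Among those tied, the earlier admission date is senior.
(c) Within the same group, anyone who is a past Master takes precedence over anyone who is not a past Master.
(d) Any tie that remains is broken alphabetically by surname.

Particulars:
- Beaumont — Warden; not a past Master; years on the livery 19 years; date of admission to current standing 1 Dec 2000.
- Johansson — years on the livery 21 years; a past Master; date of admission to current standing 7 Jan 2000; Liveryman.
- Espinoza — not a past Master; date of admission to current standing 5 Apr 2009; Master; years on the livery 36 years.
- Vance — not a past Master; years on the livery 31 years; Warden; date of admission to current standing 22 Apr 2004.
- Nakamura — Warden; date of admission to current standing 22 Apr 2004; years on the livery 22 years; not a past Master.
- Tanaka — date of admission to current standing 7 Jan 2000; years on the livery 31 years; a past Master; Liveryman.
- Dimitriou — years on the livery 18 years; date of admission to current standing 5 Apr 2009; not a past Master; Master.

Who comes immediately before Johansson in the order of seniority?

By standing in the guild: Dimitriou and Espinoza (Master); then Beaumont, Nakamura and Vance (Warden); then Johansson and Tanaka (Liveryman).
Dimitriou and Espinoza both have date of admission to current standing 5 Apr 2009, so the next rule applies.
Dimitriou and Espinoza are each not a past Master, so the next rule applies.
Among Dimitriou and Espinoza, alphabetically by surname: Dimitriou before Espinoza.
Among Beaumont, Nakamura and Vance, by date of admission to current standing (earlier first): Beaumont (1 Dec 2000) before Nakamura and Vance (22 Apr 2004).
Nakamura and Vance are each not a past Master, so the next rule applies.
Among Nakamura and Vance, alphabetically by surname: Nakamura before Vance.
Johansson and Tanaka both have date of admission to current standing 7 Jan 2000, so the next rule applies.
Johansson and Tanaka are each a past Master, so the next rule applies.
Among Johansson and Tanaka, alphabetically by surname: Johansson before Tanaka.
Order: Dimitriou, Espinoza, Beaumont, Nakamura, Vance, Johansson, Tanaka.

Vance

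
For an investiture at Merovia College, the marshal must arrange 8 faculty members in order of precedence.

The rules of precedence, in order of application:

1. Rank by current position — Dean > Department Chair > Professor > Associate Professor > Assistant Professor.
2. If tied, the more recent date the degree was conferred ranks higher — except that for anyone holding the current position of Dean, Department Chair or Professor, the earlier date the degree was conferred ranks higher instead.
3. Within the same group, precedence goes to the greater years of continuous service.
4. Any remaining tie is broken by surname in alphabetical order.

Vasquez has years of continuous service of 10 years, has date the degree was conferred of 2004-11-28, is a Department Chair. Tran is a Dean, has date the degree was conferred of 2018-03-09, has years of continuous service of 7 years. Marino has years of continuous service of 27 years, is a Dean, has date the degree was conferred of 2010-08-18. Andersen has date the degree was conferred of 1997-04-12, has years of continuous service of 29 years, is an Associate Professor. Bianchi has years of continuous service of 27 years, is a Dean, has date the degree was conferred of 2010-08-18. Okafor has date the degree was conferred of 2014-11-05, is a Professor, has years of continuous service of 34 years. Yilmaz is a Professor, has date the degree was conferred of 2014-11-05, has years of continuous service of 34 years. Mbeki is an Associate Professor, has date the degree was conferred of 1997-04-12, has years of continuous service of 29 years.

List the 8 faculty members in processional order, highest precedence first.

By current position: Bianchi, Marino and Tran (Dean); then Vasquez (Department Chair); then Okafor and Yilmaz (Professor); then Andersen and Mbeki (Associate Professor).
Among Bianchi, Marino and Tran, by date the degree was conferred (earlier first) (reversed rule for this group): Bianchi and Marino (2010-08-18) before Tran (2018-03-09).
Bianchi and Marino both have years of continuous service 27 years, so the next rule applies.
Among Bianchi and Marino, alphabetically by surname: Bianchi before Marino.
Okafor and Yilmaz both have date the degree was conferred 2014-11-05, so the next rule applies.
Okafor and Yilmaz both have years of continuous service 34 years, so the next rule applies.
Among Okafor and Yilmaz, alphabetically by surname: Okafor before Yilmaz.
Andersen and Mbeki both have date the degree was conferred 1997-04-12, so the next rule applies.
Andersen and Mbeki both have years of continuous service 29 years, so the next rule applies.
Among Andersen and Mbeki, alphabetically by surname: Andersen before Mbeki.
Full order: Bianchi, Marino, Tran, Vasquez, Okafor, Yilmaz, Andersen, Mbeki.

Bianchi, Marino, Tran, Vasquez, Okafor, Yilmaz, Andersen, Mbeki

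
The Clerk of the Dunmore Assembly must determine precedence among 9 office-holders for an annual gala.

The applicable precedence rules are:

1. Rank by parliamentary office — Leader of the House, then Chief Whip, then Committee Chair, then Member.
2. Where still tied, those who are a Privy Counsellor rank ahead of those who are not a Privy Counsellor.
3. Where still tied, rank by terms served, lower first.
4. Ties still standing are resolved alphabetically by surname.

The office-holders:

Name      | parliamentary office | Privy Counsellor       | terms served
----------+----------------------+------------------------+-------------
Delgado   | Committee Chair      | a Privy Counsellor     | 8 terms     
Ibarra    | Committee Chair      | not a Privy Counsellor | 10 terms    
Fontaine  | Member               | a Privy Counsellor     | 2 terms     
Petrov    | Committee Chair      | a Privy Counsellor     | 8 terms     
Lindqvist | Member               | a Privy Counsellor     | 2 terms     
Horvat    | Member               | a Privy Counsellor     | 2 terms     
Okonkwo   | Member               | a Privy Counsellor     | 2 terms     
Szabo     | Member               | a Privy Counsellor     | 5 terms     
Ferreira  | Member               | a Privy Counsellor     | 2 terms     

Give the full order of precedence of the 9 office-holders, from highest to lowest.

By parliamentary office: Delgado, Petrov and Ibarra (Committee Chair); then Ferreira, Fontaine, Horvat, Lindqvist, Okonkwo and Szabo (Member).
Among Delgado, Petrov and Ibarra, a Privy Counsellor before not a Privy Counsellor: Delgado and Petrov (a Privy Counsellor) before Ibarra (not a Privy Counsellor).
Delgado and Petrov both have terms served 8 terms, so the next rule applies.
Among Delgado and Petrov, alphabetically by surname: Delgado before Petrov.
Ferreira, Fontaine, Horvat, Lindqvist, Okonkwo and Szabo are each a Privy Counsellor, so the next rule applies.
Among Ferreira, Fontaine, Horvat, Lindqvist, Okonkwo and Szabo, by terms served (lower first): Ferreira, Fontaine, Horvat, Lindqvist and Okonkwo (2 terms) before Szabo (5 terms).
Among Ferreira, Fontaine, Horvat, Lindqvist and Okonkwo, alphabetically by surname: Ferreira before Fontaine before Horvat before Lindqvist before Okonkwo.
Full order: Delgado, Petrov, Ibarra, Ferreira, Fontaine, Horvat, Lindqvist, Okonkwo, Szabo.

Delgado, Petrov, Ibarra, Ferreira, Fontaine, Horvat, Lindqvist, Okonkwo, Szabo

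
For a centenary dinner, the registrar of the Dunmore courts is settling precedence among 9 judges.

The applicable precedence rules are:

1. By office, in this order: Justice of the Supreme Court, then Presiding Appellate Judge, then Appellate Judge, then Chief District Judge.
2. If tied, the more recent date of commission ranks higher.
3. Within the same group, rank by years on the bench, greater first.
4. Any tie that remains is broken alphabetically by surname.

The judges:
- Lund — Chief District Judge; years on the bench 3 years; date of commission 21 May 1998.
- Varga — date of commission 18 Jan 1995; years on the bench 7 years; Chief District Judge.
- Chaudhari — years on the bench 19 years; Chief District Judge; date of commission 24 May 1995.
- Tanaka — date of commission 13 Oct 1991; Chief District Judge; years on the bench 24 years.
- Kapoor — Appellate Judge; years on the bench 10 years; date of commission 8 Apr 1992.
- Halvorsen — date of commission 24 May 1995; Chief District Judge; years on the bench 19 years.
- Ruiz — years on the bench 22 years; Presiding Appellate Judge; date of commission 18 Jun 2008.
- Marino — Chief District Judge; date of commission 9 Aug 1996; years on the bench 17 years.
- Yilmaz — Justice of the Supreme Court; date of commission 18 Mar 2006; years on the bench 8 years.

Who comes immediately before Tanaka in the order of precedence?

By office: Yilmaz (Justice of the Supreme Court); then Ruiz (Presiding Appellate Judge); then Kapoor (Appellate Judge); then Lund, Marino, Chaudhari, Halvorsen, Varga and Tanaka (Chief District Judge).
Among Lund, Marino, Chaudhari, Halvorsen, Varga and Tanaka, by date of commission (later first): Lund (21 May 1998) before Marino (9 Aug 1996) before Chaudhari and Halvorsen (24 May 1995) before Varga (18 Jan 1995) before Tanaka (13 Oct 1991).
Chaudhari and Halvorsen both have years on the bench 19 years, so the next rule applies.
Among Chaudhari and Halvorsen, alphabetically by surname: Chaudhari before Halvorsen.
Order: Yilmaz, Ruiz, Kapoor, Lund, Marino, Chaudhari, Halvorsen, Varga, Tanaka.

Varga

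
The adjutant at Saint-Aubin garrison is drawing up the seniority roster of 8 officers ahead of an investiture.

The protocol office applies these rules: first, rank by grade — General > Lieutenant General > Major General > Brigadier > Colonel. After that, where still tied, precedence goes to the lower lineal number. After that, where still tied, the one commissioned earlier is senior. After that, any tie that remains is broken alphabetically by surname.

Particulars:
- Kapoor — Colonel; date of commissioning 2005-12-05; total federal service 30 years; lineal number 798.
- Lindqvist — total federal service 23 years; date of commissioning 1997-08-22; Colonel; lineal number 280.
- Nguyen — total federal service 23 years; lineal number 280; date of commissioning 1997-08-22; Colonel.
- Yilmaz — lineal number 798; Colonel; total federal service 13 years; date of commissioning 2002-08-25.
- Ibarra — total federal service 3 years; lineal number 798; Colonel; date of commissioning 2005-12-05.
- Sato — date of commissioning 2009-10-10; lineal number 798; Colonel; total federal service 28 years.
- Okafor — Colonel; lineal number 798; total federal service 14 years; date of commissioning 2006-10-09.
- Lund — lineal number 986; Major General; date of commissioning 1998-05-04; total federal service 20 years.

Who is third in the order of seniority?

By grade: Lund (Major General); then Lindqvist, Nguyen, Yilmaz, Ibarra, Kapoor, Okafor and Sato (Colonel).
Among Lindqvist, Nguyen, Yilmaz, Ibarra, Kapoor, Okafor and Sato, by lineal number (lower first): Lindqvist and Nguyen (280) before Yilmaz, Ibarra, Kapoor, Okafor and Sato (798).
Lindqvist and Nguyen both have date of commissioning 1997-08-22, so the next rule applies.
Among Lindqvist and Nguyen, alphabetically by surname: Lindqvist before Nguyen.
Among Yilmaz, Ibarra, Kapoor, Okafor and Sato, by date of commissioning (earlier first): Yilmaz (2002-08-25) before Ibarra and Kapoor (2005-12-05) before Okafor (2006-10-09) before Sato (2009-10-10).
Among Ibarra and Kapoor, alphabetically by surname: Ibarra before Kapoor.
Order: Lund, Lindqvist, Nguyen, Yilmaz, Ibarra, Kapoor, Okafor, Sato.

Nguyen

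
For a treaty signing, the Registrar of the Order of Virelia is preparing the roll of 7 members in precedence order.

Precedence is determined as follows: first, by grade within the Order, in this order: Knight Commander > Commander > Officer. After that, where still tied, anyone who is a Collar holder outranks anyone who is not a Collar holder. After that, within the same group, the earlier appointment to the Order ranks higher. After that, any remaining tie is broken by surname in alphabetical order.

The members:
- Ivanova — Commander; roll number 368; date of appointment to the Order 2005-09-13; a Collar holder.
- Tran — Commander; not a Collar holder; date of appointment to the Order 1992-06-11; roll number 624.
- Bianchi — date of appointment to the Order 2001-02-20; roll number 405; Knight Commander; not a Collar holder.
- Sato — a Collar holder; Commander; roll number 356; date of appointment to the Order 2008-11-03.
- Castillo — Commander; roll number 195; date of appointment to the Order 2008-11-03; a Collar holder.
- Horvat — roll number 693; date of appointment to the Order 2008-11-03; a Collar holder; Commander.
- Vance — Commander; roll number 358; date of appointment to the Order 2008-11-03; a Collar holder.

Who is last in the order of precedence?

By grade within the Order: Bianchi (Knight Commander); then Ivanova, Castillo, Horvat, Sato, Vance and Tran (Commander).
Among Ivanova, Castillo, Horvat, Sato, Vance and Tran, a Collar holder before not a Collar holder: Ivanova, Castillo, Horvat, Sato and Vance (a Collar holder) before Tran (not a Collar holder).
Among Ivanova, Castillo, Horvat, Sato and Vance, by date of appointment to the Order (earlier first): Ivanova (2005-09-13) before Castillo, Horvat, Sato and Vance (2008-11-03).
Among Castillo, Horvat, Sato and Vance, alphabetically by surname: Castillo before Horvat before Sato before Vance.
Order: Bianchi, Ivanova, Castillo, Horvat, Sato, Vance, Tran.

Tran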